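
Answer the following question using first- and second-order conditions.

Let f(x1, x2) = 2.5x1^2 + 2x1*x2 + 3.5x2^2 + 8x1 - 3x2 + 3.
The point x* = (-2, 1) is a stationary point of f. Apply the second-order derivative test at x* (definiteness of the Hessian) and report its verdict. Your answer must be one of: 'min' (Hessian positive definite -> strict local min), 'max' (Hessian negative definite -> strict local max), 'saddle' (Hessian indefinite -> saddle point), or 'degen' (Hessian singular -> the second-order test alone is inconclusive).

Compute the Hessian H = grad^2 f:
  H = [[5, 2], [2, 7]]
Verify stationarity: grad f(x*) = H x* + g = (0, 0).
Eigenvalues of H: 3.7639, 8.2361.
Both eigenvalues > 0, so H is positive definite -> x* is a strict local min.

min


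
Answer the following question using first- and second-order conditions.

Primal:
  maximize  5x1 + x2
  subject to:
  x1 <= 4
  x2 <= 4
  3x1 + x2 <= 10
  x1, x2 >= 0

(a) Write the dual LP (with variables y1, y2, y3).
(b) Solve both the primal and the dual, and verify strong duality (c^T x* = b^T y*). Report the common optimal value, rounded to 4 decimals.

The standard primal-dual pair for 'max c^T x s.t. A x <= b, x >= 0' is:
  Dual:  min b^T y  s.t.  A^T y >= c,  y >= 0.

So the dual LP is:
  minimize  4y1 + 4y2 + 10y3
  subject to:
    y1 + 3y3 >= 5
    y2 + y3 >= 1
    y1, y2, y3 >= 0

Solving the primal: x* = (3.3333, 0).
  primal value c^T x* = 16.6667.
Solving the dual: y* = (0, 0, 1.6667).
  dual value b^T y* = 16.6667.
Strong duality: c^T x* = b^T y*. Confirmed.

16.6667


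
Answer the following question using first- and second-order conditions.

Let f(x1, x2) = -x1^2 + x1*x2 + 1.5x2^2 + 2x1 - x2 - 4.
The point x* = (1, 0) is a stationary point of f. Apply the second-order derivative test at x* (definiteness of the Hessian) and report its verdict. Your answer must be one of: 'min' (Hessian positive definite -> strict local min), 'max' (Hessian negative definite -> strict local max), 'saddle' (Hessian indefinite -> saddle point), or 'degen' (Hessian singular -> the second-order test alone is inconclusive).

Compute the Hessian H = grad^2 f:
  H = [[-2, 1], [1, 3]]
Verify stationarity: grad f(x*) = H x* + g = (0, 0).
Eigenvalues of H: -2.1926, 3.1926.
Eigenvalues have mixed signs, so H is indefinite -> x* is a saddle point.

saddle


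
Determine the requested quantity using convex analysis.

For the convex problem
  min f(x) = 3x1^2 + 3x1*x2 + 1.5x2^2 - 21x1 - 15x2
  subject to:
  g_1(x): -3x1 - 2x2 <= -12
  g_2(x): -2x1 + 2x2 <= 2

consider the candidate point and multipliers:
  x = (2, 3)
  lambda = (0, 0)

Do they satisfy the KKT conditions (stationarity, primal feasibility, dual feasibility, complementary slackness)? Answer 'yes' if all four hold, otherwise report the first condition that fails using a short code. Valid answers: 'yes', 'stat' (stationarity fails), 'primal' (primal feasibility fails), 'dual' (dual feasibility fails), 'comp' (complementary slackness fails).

Gradient of f: grad f(x) = Q x + c = (0, 0)
Constraint values g_i(x) = a_i^T x - b_i:
  g_1((2, 3)) = 0
  g_2((2, 3)) = 0
Stationarity residual: grad f(x) + sum_i lambda_i a_i = (0, 0)
  -> stationarity OK
Primal feasibility (all g_i <= 0): OK
Dual feasibility (all lambda_i >= 0): OK
Complementary slackness (lambda_i * g_i(x) = 0 for all i): OK

Verdict: yes, KKT holds.

yes


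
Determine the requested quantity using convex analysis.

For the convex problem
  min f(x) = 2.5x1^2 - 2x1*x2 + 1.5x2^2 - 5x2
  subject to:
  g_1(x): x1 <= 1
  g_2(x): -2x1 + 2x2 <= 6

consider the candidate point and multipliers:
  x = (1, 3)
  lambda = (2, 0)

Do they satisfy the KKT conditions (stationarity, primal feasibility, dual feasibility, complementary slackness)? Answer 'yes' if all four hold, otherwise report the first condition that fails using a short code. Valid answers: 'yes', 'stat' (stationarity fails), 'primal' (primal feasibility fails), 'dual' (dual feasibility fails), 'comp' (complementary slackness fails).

Gradient of f: grad f(x) = Q x + c = (-1, 2)
Constraint values g_i(x) = a_i^T x - b_i:
  g_1((1, 3)) = 0
  g_2((1, 3)) = -2
Stationarity residual: grad f(x) + sum_i lambda_i a_i = (1, 2)
  -> stationarity FAILS
Primal feasibility (all g_i <= 0): OK
Dual feasibility (all lambda_i >= 0): OK
Complementary slackness (lambda_i * g_i(x) = 0 for all i): OK

Verdict: the first failing condition is stationarity -> stat.

stat


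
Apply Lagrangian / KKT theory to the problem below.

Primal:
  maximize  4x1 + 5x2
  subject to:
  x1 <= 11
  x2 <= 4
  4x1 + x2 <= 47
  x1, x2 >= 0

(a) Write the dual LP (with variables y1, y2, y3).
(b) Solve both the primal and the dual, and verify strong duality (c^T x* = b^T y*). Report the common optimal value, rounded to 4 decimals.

The standard primal-dual pair for 'max c^T x s.t. A x <= b, x >= 0' is:
  Dual:  min b^T y  s.t.  A^T y >= c,  y >= 0.

So the dual LP is:
  minimize  11y1 + 4y2 + 47y3
  subject to:
    y1 + 4y3 >= 4
    y2 + y3 >= 5
    y1, y2, y3 >= 0

Solving the primal: x* = (10.75, 4).
  primal value c^T x* = 63.
Solving the dual: y* = (0, 4, 1).
  dual value b^T y* = 63.
Strong duality: c^T x* = b^T y*. Confirmed.

63


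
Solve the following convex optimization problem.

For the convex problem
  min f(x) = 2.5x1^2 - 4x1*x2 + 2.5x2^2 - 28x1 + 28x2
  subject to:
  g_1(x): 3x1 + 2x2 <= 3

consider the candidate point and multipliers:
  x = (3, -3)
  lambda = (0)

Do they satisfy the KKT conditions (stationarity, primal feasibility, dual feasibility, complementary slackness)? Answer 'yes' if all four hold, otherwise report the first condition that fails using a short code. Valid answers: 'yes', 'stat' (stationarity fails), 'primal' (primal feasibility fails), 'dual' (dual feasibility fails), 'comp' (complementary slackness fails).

Gradient of f: grad f(x) = Q x + c = (-1, 1)
Constraint values g_i(x) = a_i^T x - b_i:
  g_1((3, -3)) = 0
Stationarity residual: grad f(x) + sum_i lambda_i a_i = (-1, 1)
  -> stationarity FAILS
Primal feasibility (all g_i <= 0): OK
Dual feasibility (all lambda_i >= 0): OK
Complementary slackness (lambda_i * g_i(x) = 0 for all i): OK

Verdict: the first failing condition is stationarity -> stat.

stat


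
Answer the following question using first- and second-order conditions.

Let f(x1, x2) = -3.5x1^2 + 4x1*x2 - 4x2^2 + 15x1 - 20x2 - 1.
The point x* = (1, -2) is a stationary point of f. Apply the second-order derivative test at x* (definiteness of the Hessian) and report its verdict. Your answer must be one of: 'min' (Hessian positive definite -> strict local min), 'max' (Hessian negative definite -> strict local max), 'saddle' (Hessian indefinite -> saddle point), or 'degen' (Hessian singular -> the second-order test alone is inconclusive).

Compute the Hessian H = grad^2 f:
  H = [[-7, 4], [4, -8]]
Verify stationarity: grad f(x*) = H x* + g = (0, 0).
Eigenvalues of H: -11.5311, -3.4689.
Both eigenvalues < 0, so H is negative definite -> x* is a strict local max.

max


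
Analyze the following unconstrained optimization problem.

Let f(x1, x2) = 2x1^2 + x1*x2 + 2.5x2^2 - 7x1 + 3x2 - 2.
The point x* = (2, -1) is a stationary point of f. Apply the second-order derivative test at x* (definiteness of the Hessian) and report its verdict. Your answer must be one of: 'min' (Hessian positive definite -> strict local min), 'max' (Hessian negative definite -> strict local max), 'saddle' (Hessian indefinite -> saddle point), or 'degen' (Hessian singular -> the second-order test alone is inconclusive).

Compute the Hessian H = grad^2 f:
  H = [[4, 1], [1, 5]]
Verify stationarity: grad f(x*) = H x* + g = (0, 0).
Eigenvalues of H: 3.382, 5.618.
Both eigenvalues > 0, so H is positive definite -> x* is a strict local min.

min


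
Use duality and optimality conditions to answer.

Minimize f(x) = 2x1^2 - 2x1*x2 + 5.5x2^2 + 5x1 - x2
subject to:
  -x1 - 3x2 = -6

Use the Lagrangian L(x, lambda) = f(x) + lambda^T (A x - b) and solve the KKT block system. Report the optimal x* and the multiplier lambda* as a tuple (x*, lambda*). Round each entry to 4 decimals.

Form the Lagrangian:
  L(x, lambda) = (1/2) x^T Q x + c^T x + lambda^T (A x - b)
Stationarity (grad_x L = 0): Q x + c + A^T lambda = 0.
Primal feasibility: A x = b.

This gives the KKT block system:
  [ Q   A^T ] [ x     ]   [-c ]
  [ A    0  ] [ lambda ] = [ b ]

Solving the linear system:
  x*      = (0.9153, 1.6949)
  lambda* = (5.2712)
  f(x*)   = 17.2542

x* = (0.9153, 1.6949), lambda* = (5.2712)


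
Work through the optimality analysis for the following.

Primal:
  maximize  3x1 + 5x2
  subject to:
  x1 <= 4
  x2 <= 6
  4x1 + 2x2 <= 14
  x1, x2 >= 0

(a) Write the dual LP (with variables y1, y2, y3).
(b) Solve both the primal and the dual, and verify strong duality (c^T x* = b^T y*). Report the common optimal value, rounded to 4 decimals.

The standard primal-dual pair for 'max c^T x s.t. A x <= b, x >= 0' is:
  Dual:  min b^T y  s.t.  A^T y >= c,  y >= 0.

So the dual LP is:
  minimize  4y1 + 6y2 + 14y3
  subject to:
    y1 + 4y3 >= 3
    y2 + 2y3 >= 5
    y1, y2, y3 >= 0

Solving the primal: x* = (0.5, 6).
  primal value c^T x* = 31.5.
Solving the dual: y* = (0, 3.5, 0.75).
  dual value b^T y* = 31.5.
Strong duality: c^T x* = b^T y*. Confirmed.

31.5


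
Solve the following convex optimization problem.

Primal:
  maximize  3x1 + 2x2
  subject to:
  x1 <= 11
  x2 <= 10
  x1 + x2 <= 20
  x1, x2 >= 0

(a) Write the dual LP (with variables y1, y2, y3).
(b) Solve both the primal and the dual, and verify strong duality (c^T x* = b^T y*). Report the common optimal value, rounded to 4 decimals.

The standard primal-dual pair for 'max c^T x s.t. A x <= b, x >= 0' is:
  Dual:  min b^T y  s.t.  A^T y >= c,  y >= 0.

So the dual LP is:
  minimize  11y1 + 10y2 + 20y3
  subject to:
    y1 + y3 >= 3
    y2 + y3 >= 2
    y1, y2, y3 >= 0

Solving the primal: x* = (11, 9).
  primal value c^T x* = 51.
Solving the dual: y* = (1, 0, 2).
  dual value b^T y* = 51.
Strong duality: c^T x* = b^T y*. Confirmed.

51


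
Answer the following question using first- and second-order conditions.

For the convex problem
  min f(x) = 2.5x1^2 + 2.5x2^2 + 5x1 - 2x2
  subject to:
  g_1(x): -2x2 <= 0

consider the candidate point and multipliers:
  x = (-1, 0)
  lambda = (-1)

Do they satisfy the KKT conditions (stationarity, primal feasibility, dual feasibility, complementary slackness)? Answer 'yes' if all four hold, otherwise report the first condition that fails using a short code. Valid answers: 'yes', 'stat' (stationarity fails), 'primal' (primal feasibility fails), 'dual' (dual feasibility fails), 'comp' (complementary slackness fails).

Gradient of f: grad f(x) = Q x + c = (0, -2)
Constraint values g_i(x) = a_i^T x - b_i:
  g_1((-1, 0)) = 0
Stationarity residual: grad f(x) + sum_i lambda_i a_i = (0, 0)
  -> stationarity OK
Primal feasibility (all g_i <= 0): OK
Dual feasibility (all lambda_i >= 0): FAILS
Complementary slackness (lambda_i * g_i(x) = 0 for all i): OK

Verdict: the first failing condition is dual_feasibility -> dual.

dual


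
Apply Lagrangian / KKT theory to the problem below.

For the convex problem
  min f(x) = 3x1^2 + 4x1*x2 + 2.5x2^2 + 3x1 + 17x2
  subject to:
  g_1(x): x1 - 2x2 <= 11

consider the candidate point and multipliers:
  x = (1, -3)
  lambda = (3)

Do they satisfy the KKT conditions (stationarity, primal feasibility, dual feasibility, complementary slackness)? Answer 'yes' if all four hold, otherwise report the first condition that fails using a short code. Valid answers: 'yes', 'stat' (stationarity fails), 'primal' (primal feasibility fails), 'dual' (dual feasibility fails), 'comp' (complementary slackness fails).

Gradient of f: grad f(x) = Q x + c = (-3, 6)
Constraint values g_i(x) = a_i^T x - b_i:
  g_1((1, -3)) = -4
Stationarity residual: grad f(x) + sum_i lambda_i a_i = (0, 0)
  -> stationarity OK
Primal feasibility (all g_i <= 0): OK
Dual feasibility (all lambda_i >= 0): OK
Complementary slackness (lambda_i * g_i(x) = 0 for all i): FAILS

Verdict: the first failing condition is complementary_slackness -> comp.

comp


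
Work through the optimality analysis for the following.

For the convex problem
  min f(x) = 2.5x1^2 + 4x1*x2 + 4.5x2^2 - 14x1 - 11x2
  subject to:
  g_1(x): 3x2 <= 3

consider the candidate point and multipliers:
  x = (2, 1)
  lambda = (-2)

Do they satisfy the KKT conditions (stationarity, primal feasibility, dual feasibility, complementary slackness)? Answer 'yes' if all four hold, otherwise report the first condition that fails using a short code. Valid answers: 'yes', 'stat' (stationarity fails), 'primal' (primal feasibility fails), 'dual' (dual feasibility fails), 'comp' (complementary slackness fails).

Gradient of f: grad f(x) = Q x + c = (0, 6)
Constraint values g_i(x) = a_i^T x - b_i:
  g_1((2, 1)) = 0
Stationarity residual: grad f(x) + sum_i lambda_i a_i = (0, 0)
  -> stationarity OK
Primal feasibility (all g_i <= 0): OK
Dual feasibility (all lambda_i >= 0): FAILS
Complementary slackness (lambda_i * g_i(x) = 0 for all i): OK

Verdict: the first failing condition is dual_feasibility -> dual.

dual


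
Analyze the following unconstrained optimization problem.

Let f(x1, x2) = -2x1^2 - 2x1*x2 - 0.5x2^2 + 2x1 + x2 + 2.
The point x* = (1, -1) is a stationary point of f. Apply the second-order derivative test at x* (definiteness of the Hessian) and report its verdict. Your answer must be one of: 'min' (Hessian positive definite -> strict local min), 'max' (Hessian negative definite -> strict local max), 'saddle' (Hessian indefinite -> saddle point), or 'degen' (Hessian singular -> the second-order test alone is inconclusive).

Compute the Hessian H = grad^2 f:
  H = [[-4, -2], [-2, -1]]
Verify stationarity: grad f(x*) = H x* + g = (0, 0).
Eigenvalues of H: -5, 0.
H has a zero eigenvalue (singular; negative semidefinite but not definite), so H is neither positive definite, negative definite, nor indefinite. The second-order test alone is inconclusive -> degen.
(Indeed, f is constant along the null direction of H through x*, so x* is not a strict local extremum.)

degen


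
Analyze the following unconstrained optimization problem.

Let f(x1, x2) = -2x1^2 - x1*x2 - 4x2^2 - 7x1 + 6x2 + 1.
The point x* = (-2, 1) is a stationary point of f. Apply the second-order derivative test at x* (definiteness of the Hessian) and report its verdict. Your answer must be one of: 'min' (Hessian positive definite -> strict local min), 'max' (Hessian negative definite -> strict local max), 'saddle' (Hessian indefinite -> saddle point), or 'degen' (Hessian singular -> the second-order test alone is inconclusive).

Compute the Hessian H = grad^2 f:
  H = [[-4, -1], [-1, -8]]
Verify stationarity: grad f(x*) = H x* + g = (0, 0).
Eigenvalues of H: -8.2361, -3.7639.
Both eigenvalues < 0, so H is negative definite -> x* is a strict local max.

max


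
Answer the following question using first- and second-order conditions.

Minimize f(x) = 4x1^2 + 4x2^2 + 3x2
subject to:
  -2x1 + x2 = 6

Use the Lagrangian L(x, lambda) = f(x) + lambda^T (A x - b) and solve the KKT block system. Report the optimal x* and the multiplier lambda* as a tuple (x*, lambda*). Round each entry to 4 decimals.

Form the Lagrangian:
  L(x, lambda) = (1/2) x^T Q x + c^T x + lambda^T (A x - b)
Stationarity (grad_x L = 0): Q x + c + A^T lambda = 0.
Primal feasibility: A x = b.

This gives the KKT block system:
  [ Q   A^T ] [ x     ]   [-c ]
  [ A    0  ] [ lambda ] = [ b ]

Solving the linear system:
  x*      = (-2.55, 0.9)
  lambda* = (-10.2)
  f(x*)   = 31.95

x* = (-2.55, 0.9), lambda* = (-10.2)


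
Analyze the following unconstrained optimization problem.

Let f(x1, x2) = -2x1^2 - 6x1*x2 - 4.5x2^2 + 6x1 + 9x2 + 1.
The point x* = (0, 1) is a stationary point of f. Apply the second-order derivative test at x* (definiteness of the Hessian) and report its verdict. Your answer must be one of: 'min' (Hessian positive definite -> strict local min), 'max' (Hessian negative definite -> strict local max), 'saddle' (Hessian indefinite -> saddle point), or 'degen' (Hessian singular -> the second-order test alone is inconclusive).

Compute the Hessian H = grad^2 f:
  H = [[-4, -6], [-6, -9]]
Verify stationarity: grad f(x*) = H x* + g = (0, 0).
Eigenvalues of H: -13, 0.
H has a zero eigenvalue (singular; negative semidefinite but not definite), so H is neither positive definite, negative definite, nor indefinite. The second-order test alone is inconclusive -> degen.
(Indeed, f is constant along the null direction of H through x*, so x* is not a strict local extremum.)

degen


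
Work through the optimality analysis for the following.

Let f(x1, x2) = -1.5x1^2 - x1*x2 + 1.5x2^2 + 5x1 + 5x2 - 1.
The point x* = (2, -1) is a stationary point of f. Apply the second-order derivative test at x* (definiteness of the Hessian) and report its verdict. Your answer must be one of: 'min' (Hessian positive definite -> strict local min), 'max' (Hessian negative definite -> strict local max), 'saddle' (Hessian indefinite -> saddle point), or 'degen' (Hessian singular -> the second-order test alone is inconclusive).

Compute the Hessian H = grad^2 f:
  H = [[-3, -1], [-1, 3]]
Verify stationarity: grad f(x*) = H x* + g = (0, 0).
Eigenvalues of H: -3.1623, 3.1623.
Eigenvalues have mixed signs, so H is indefinite -> x* is a saddle point.

saddle


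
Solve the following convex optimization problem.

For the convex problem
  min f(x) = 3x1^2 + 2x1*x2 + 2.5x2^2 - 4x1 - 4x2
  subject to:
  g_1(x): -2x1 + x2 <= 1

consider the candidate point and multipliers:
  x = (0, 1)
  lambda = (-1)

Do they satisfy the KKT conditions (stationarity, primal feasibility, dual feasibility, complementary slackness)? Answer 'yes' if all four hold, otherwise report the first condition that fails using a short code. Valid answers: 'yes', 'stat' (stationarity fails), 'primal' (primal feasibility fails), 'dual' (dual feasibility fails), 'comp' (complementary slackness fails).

Gradient of f: grad f(x) = Q x + c = (-2, 1)
Constraint values g_i(x) = a_i^T x - b_i:
  g_1((0, 1)) = 0
Stationarity residual: grad f(x) + sum_i lambda_i a_i = (0, 0)
  -> stationarity OK
Primal feasibility (all g_i <= 0): OK
Dual feasibility (all lambda_i >= 0): FAILS
Complementary slackness (lambda_i * g_i(x) = 0 for all i): OK

Verdict: the first failing condition is dual_feasibility -> dual.

dual


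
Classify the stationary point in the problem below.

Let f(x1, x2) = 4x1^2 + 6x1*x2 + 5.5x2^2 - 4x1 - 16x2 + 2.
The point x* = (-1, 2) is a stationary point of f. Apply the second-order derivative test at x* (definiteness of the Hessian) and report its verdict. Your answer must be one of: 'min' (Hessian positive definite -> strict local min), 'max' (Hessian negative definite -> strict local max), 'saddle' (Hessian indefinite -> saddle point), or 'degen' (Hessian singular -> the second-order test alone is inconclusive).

Compute the Hessian H = grad^2 f:
  H = [[8, 6], [6, 11]]
Verify stationarity: grad f(x*) = H x* + g = (0, 0).
Eigenvalues of H: 3.3153, 15.6847.
Both eigenvalues > 0, so H is positive definite -> x* is a strict local min.

min


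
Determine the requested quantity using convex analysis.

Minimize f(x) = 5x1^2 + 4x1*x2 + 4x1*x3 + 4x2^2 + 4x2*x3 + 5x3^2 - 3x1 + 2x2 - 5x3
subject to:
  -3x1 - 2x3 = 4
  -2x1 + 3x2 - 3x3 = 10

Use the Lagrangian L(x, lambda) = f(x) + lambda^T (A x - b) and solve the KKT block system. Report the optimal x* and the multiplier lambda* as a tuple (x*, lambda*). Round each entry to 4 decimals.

Form the Lagrangian:
  L(x, lambda) = (1/2) x^T Q x + c^T x + lambda^T (A x - b)
Stationarity (grad_x L = 0): Q x + c + A^T lambda = 0.
Primal feasibility: A x = b.

This gives the KKT block system:
  [ Q   A^T ] [ x     ]   [-c ]
  [ A    0  ] [ lambda ] = [ b ]

Solving the linear system:
  x*      = (-0.6786, 1.8989, -0.982)
  lambda* = (0.3043, -3.5161)
  f(x*)   = 22.3436

x* = (-0.6786, 1.8989, -0.982), lambda* = (0.3043, -3.5161)


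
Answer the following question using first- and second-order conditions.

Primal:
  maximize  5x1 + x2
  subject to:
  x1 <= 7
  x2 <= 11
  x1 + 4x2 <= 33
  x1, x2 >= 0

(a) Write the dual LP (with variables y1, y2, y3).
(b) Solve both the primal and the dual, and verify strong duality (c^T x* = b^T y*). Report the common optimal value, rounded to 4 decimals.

The standard primal-dual pair for 'max c^T x s.t. A x <= b, x >= 0' is:
  Dual:  min b^T y  s.t.  A^T y >= c,  y >= 0.

So the dual LP is:
  minimize  7y1 + 11y2 + 33y3
  subject to:
    y1 + y3 >= 5
    y2 + 4y3 >= 1
    y1, y2, y3 >= 0

Solving the primal: x* = (7, 6.5).
  primal value c^T x* = 41.5.
Solving the dual: y* = (4.75, 0, 0.25).
  dual value b^T y* = 41.5.
Strong duality: c^T x* = b^T y*. Confirmed.

41.5


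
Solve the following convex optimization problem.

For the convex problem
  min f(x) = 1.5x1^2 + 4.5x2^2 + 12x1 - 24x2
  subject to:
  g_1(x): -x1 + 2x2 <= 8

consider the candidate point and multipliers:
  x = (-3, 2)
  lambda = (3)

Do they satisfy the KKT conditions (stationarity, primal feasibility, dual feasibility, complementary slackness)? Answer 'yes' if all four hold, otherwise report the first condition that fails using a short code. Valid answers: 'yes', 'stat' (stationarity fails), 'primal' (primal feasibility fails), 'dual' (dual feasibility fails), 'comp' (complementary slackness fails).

Gradient of f: grad f(x) = Q x + c = (3, -6)
Constraint values g_i(x) = a_i^T x - b_i:
  g_1((-3, 2)) = -1
Stationarity residual: grad f(x) + sum_i lambda_i a_i = (0, 0)
  -> stationarity OK
Primal feasibility (all g_i <= 0): OK
Dual feasibility (all lambda_i >= 0): OK
Complementary slackness (lambda_i * g_i(x) = 0 for all i): FAILS

Verdict: the first failing condition is complementary_slackness -> comp.

comp


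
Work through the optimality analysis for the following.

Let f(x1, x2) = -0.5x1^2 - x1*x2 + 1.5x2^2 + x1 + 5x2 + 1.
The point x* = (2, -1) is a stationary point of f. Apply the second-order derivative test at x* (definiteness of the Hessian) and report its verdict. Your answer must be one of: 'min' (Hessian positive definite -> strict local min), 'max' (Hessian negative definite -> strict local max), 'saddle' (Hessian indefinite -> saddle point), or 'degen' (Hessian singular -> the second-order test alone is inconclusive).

Compute the Hessian H = grad^2 f:
  H = [[-1, -1], [-1, 3]]
Verify stationarity: grad f(x*) = H x* + g = (0, 0).
Eigenvalues of H: -1.2361, 3.2361.
Eigenvalues have mixed signs, so H is indefinite -> x* is a saddle point.

saddle


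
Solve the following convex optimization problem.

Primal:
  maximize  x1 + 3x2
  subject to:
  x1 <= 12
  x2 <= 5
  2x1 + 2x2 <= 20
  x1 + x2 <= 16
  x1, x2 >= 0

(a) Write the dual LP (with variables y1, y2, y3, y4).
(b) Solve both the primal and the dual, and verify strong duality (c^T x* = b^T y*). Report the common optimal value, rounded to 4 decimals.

The standard primal-dual pair for 'max c^T x s.t. A x <= b, x >= 0' is:
  Dual:  min b^T y  s.t.  A^T y >= c,  y >= 0.

So the dual LP is:
  minimize  12y1 + 5y2 + 20y3 + 16y4
  subject to:
    y1 + 2y3 + y4 >= 1
    y2 + 2y3 + y4 >= 3
    y1, y2, y3, y4 >= 0

Solving the primal: x* = (5, 5).
  primal value c^T x* = 20.
Solving the dual: y* = (0, 2, 0.5, 0).
  dual value b^T y* = 20.
Strong duality: c^T x* = b^T y*. Confirmed.

20


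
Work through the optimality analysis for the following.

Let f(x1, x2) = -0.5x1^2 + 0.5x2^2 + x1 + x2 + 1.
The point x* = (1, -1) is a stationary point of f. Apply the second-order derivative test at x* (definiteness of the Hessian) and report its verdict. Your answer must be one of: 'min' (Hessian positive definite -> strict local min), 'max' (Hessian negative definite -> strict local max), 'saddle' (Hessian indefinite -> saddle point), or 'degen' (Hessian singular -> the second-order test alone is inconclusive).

Compute the Hessian H = grad^2 f:
  H = [[-1, 0], [0, 1]]
Verify stationarity: grad f(x*) = H x* + g = (0, 0).
Eigenvalues of H: -1, 1.
Eigenvalues have mixed signs, so H is indefinite -> x* is a saddle point.

saddle


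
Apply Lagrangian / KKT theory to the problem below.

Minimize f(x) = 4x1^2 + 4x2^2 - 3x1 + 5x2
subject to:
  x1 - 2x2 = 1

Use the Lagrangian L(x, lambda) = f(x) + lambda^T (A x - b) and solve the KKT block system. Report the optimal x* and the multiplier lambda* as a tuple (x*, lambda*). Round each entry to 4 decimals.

Form the Lagrangian:
  L(x, lambda) = (1/2) x^T Q x + c^T x + lambda^T (A x - b)
Stationarity (grad_x L = 0): Q x + c + A^T lambda = 0.
Primal feasibility: A x = b.

This gives the KKT block system:
  [ Q   A^T ] [ x     ]   [-c ]
  [ A    0  ] [ lambda ] = [ b ]

Solving the linear system:
  x*      = (0.25, -0.375)
  lambda* = (1)
  f(x*)   = -1.8125

x* = (0.25, -0.375), lambda* = (1)


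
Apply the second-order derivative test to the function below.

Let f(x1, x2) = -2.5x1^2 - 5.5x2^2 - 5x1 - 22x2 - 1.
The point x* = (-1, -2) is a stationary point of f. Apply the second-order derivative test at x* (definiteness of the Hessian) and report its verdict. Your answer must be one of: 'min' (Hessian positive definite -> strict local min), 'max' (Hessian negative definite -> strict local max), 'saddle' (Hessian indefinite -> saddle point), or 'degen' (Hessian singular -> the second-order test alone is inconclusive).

Compute the Hessian H = grad^2 f:
  H = [[-5, 0], [0, -11]]
Verify stationarity: grad f(x*) = H x* + g = (0, 0).
Eigenvalues of H: -11, -5.
Both eigenvalues < 0, so H is negative definite -> x* is a strict local max.

max


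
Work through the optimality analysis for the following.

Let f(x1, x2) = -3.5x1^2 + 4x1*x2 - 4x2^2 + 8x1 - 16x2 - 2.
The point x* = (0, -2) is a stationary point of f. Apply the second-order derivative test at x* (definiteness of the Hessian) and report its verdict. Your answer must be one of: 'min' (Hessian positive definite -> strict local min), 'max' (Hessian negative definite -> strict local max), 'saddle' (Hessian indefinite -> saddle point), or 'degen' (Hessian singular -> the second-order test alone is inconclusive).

Compute the Hessian H = grad^2 f:
  H = [[-7, 4], [4, -8]]
Verify stationarity: grad f(x*) = H x* + g = (0, 0).
Eigenvalues of H: -11.5311, -3.4689.
Both eigenvalues < 0, so H is negative definite -> x* is a strict local max.

max


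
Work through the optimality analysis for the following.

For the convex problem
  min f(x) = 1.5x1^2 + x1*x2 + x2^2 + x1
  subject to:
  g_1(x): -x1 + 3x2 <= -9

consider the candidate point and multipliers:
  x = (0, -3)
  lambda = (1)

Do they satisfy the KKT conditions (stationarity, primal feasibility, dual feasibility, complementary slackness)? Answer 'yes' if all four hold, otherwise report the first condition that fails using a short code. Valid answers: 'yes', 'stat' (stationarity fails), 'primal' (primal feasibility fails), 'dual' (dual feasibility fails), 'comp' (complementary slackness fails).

Gradient of f: grad f(x) = Q x + c = (-2, -6)
Constraint values g_i(x) = a_i^T x - b_i:
  g_1((0, -3)) = 0
Stationarity residual: grad f(x) + sum_i lambda_i a_i = (-3, -3)
  -> stationarity FAILS
Primal feasibility (all g_i <= 0): OK
Dual feasibility (all lambda_i >= 0): OK
Complementary slackness (lambda_i * g_i(x) = 0 for all i): OK

Verdict: the first failing condition is stationarity -> stat.

stat


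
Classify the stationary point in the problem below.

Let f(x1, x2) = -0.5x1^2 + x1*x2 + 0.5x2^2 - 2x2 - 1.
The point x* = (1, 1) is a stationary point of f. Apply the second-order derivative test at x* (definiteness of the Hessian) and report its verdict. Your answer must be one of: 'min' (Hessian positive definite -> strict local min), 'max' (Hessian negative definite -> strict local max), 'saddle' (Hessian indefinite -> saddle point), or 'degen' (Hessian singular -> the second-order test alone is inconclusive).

Compute the Hessian H = grad^2 f:
  H = [[-1, 1], [1, 1]]
Verify stationarity: grad f(x*) = H x* + g = (0, 0).
Eigenvalues of H: -1.4142, 1.4142.
Eigenvalues have mixed signs, so H is indefinite -> x* is a saddle point.

saddle


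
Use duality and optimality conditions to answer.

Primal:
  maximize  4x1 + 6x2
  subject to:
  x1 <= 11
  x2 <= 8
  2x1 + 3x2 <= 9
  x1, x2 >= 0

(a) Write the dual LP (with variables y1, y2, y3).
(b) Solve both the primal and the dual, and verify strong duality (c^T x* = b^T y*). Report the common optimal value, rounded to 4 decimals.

The standard primal-dual pair for 'max c^T x s.t. A x <= b, x >= 0' is:
  Dual:  min b^T y  s.t.  A^T y >= c,  y >= 0.

So the dual LP is:
  minimize  11y1 + 8y2 + 9y3
  subject to:
    y1 + 2y3 >= 4
    y2 + 3y3 >= 6
    y1, y2, y3 >= 0

Solving the primal: x* = (4.5, 0).
  primal value c^T x* = 18.
Solving the dual: y* = (0, 0, 2).
  dual value b^T y* = 18.
Strong duality: c^T x* = b^T y*. Confirmed.

18


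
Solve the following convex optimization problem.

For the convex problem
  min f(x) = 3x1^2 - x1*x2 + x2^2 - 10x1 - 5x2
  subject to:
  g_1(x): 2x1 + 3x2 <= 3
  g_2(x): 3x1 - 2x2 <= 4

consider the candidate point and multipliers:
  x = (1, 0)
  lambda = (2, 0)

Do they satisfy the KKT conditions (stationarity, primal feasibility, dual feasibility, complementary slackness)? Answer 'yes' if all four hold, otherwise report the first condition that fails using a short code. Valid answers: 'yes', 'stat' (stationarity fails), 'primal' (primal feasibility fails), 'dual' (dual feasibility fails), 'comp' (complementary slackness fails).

Gradient of f: grad f(x) = Q x + c = (-4, -6)
Constraint values g_i(x) = a_i^T x - b_i:
  g_1((1, 0)) = -1
  g_2((1, 0)) = -1
Stationarity residual: grad f(x) + sum_i lambda_i a_i = (0, 0)
  -> stationarity OK
Primal feasibility (all g_i <= 0): OK
Dual feasibility (all lambda_i >= 0): OK
Complementary slackness (lambda_i * g_i(x) = 0 for all i): FAILS

Verdict: the first failing condition is complementary_slackness -> comp.

comp


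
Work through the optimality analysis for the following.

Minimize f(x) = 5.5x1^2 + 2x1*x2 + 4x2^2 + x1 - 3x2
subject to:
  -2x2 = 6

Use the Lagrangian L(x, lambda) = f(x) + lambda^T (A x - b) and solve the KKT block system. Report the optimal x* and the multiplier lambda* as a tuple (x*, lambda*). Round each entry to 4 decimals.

Form the Lagrangian:
  L(x, lambda) = (1/2) x^T Q x + c^T x + lambda^T (A x - b)
Stationarity (grad_x L = 0): Q x + c + A^T lambda = 0.
Primal feasibility: A x = b.

This gives the KKT block system:
  [ Q   A^T ] [ x     ]   [-c ]
  [ A    0  ] [ lambda ] = [ b ]

Solving the linear system:
  x*      = (0.4545, -3)
  lambda* = (-13.0455)
  f(x*)   = 43.8636

x* = (0.4545, -3), lambda* = (-13.0455)


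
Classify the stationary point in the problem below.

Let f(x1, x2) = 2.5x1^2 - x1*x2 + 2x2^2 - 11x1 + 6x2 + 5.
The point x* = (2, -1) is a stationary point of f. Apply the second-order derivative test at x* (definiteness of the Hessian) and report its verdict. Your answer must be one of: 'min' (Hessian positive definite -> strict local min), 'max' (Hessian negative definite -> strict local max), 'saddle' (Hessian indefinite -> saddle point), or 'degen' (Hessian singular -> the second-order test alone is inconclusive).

Compute the Hessian H = grad^2 f:
  H = [[5, -1], [-1, 4]]
Verify stationarity: grad f(x*) = H x* + g = (0, 0).
Eigenvalues of H: 3.382, 5.618.
Both eigenvalues > 0, so H is positive definite -> x* is a strict local min.

min


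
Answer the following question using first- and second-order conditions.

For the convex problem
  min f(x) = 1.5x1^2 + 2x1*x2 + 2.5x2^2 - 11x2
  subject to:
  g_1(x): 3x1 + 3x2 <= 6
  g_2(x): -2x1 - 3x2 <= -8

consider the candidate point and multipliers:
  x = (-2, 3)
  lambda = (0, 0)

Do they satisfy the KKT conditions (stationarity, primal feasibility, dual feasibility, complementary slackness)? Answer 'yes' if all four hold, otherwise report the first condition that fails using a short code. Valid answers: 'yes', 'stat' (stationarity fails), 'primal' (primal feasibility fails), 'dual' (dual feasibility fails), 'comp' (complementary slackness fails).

Gradient of f: grad f(x) = Q x + c = (0, 0)
Constraint values g_i(x) = a_i^T x - b_i:
  g_1((-2, 3)) = -3
  g_2((-2, 3)) = 3
Stationarity residual: grad f(x) + sum_i lambda_i a_i = (0, 0)
  -> stationarity OK
Primal feasibility (all g_i <= 0): FAILS
Dual feasibility (all lambda_i >= 0): OK
Complementary slackness (lambda_i * g_i(x) = 0 for all i): OK

Verdict: the first failing condition is primal_feasibility -> primal.

primal


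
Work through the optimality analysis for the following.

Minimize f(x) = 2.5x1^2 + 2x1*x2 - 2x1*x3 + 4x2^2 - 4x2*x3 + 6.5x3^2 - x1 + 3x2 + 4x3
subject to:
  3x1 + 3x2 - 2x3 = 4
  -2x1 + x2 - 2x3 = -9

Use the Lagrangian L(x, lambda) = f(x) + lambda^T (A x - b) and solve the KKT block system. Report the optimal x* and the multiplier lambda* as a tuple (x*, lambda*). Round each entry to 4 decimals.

Form the Lagrangian:
  L(x, lambda) = (1/2) x^T Q x + c^T x + lambda^T (A x - b)
Stationarity (grad_x L = 0): Q x + c + A^T lambda = 0.
Primal feasibility: A x = b.

This gives the KKT block system:
  [ Q   A^T ] [ x     ]   [-c ]
  [ A    0  ] [ lambda ] = [ b ]

Solving the linear system:
  x*      = (3.2172, -1.543, 0.5113)
  lambda* = (-0.1186, 5.3108)
  f(x*)   = 21.2352

x* = (3.2172, -1.543, 0.5113), lambda* = (-0.1186, 5.3108)


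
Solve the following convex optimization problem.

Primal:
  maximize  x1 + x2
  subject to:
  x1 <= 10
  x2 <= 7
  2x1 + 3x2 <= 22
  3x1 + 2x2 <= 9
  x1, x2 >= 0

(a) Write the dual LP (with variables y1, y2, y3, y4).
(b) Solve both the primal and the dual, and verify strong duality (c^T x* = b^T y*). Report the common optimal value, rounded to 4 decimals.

The standard primal-dual pair for 'max c^T x s.t. A x <= b, x >= 0' is:
  Dual:  min b^T y  s.t.  A^T y >= c,  y >= 0.

So the dual LP is:
  minimize  10y1 + 7y2 + 22y3 + 9y4
  subject to:
    y1 + 2y3 + 3y4 >= 1
    y2 + 3y3 + 2y4 >= 1
    y1, y2, y3, y4 >= 0

Solving the primal: x* = (0, 4.5).
  primal value c^T x* = 4.5.
Solving the dual: y* = (0, 0, 0, 0.5).
  dual value b^T y* = 4.5.
Strong duality: c^T x* = b^T y*. Confirmed.

4.5


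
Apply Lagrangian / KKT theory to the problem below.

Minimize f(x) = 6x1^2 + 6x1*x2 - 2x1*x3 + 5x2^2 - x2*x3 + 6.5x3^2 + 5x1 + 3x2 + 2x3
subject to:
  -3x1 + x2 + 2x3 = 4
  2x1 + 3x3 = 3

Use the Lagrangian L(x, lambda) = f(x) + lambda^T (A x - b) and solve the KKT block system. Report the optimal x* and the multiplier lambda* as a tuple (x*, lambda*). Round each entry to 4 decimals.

Form the Lagrangian:
  L(x, lambda) = (1/2) x^T Q x + c^T x + lambda^T (A x - b)
Stationarity (grad_x L = 0): Q x + c + A^T lambda = 0.
Primal feasibility: A x = b.

This gives the KKT block system:
  [ Q   A^T ] [ x     ]   [-c ]
  [ A    0  ] [ lambda ] = [ b ]

Solving the linear system:
  x*      = (-0.3822, 0.3438, 1.2548)
  lambda* = (-2.8897, -4.3179)
  f(x*)   = 13.0712

x* = (-0.3822, 0.3438, 1.2548), lambda* = (-2.8897, -4.3179)


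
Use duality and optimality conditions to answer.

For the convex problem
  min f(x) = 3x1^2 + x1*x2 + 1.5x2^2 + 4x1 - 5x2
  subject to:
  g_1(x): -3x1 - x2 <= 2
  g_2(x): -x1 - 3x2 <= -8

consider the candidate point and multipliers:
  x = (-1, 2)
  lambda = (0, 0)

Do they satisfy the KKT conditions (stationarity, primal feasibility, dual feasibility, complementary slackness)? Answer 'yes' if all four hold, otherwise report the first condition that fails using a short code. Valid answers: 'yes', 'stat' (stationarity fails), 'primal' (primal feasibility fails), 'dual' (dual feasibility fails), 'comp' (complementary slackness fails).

Gradient of f: grad f(x) = Q x + c = (0, 0)
Constraint values g_i(x) = a_i^T x - b_i:
  g_1((-1, 2)) = -1
  g_2((-1, 2)) = 3
Stationarity residual: grad f(x) + sum_i lambda_i a_i = (0, 0)
  -> stationarity OK
Primal feasibility (all g_i <= 0): FAILS
Dual feasibility (all lambda_i >= 0): OK
Complementary slackness (lambda_i * g_i(x) = 0 for all i): OK

Verdict: the first failing condition is primal_feasibility -> primal.

primal


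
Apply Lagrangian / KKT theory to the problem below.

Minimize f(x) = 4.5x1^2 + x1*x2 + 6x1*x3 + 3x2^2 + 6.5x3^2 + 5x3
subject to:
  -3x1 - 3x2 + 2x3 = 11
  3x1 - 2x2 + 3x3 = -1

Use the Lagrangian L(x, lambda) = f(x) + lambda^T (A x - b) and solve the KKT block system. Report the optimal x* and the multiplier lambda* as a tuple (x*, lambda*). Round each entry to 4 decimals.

Form the Lagrangian:
  L(x, lambda) = (1/2) x^T Q x + c^T x + lambda^T (A x - b)
Stationarity (grad_x L = 0): Q x + c + A^T lambda = 0.
Primal feasibility: A x = b.

This gives the KKT block system:
  [ Q   A^T ] [ x     ]   [-c ]
  [ A    0  ] [ lambda ] = [ b ]

Solving the linear system:
  x*      = (-1.9493, -1.1522, 0.8478)
  lambda* = (-3.587, 0.9493)
  f(x*)   = 22.3225

x* = (-1.9493, -1.1522, 0.8478), lambda* = (-3.587, 0.9493)


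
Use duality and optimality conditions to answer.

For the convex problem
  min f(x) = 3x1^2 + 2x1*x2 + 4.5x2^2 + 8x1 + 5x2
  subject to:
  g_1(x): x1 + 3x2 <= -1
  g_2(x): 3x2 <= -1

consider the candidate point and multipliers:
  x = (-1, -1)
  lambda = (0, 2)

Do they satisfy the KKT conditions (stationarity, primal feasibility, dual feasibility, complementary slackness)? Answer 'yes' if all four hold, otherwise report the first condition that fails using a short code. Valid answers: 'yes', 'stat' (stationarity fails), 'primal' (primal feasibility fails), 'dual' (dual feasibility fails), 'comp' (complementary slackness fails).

Gradient of f: grad f(x) = Q x + c = (0, -6)
Constraint values g_i(x) = a_i^T x - b_i:
  g_1((-1, -1)) = -3
  g_2((-1, -1)) = -2
Stationarity residual: grad f(x) + sum_i lambda_i a_i = (0, 0)
  -> stationarity OK
Primal feasibility (all g_i <= 0): OK
Dual feasibility (all lambda_i >= 0): OK
Complementary slackness (lambda_i * g_i(x) = 0 for all i): FAILS

Verdict: the first failing condition is complementary_slackness -> comp.

comp


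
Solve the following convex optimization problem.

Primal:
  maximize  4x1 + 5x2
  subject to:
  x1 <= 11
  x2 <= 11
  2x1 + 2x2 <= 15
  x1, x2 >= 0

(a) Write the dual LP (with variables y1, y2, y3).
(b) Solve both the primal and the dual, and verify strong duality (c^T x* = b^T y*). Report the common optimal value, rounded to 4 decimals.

The standard primal-dual pair for 'max c^T x s.t. A x <= b, x >= 0' is:
  Dual:  min b^T y  s.t.  A^T y >= c,  y >= 0.

So the dual LP is:
  minimize  11y1 + 11y2 + 15y3
  subject to:
    y1 + 2y3 >= 4
    y2 + 2y3 >= 5
    y1, y2, y3 >= 0

Solving the primal: x* = (0, 7.5).
  primal value c^T x* = 37.5.
Solving the dual: y* = (0, 0, 2.5).
  dual value b^T y* = 37.5.
Strong duality: c^T x* = b^T y*. Confirmed.

37.5


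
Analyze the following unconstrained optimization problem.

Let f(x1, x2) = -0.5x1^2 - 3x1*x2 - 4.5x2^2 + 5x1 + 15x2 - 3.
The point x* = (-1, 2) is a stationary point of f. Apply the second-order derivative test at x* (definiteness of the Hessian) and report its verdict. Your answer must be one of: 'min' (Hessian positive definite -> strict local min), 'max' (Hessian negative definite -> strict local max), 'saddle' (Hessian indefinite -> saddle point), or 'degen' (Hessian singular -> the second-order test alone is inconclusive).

Compute the Hessian H = grad^2 f:
  H = [[-1, -3], [-3, -9]]
Verify stationarity: grad f(x*) = H x* + g = (0, 0).
Eigenvalues of H: -10, 0.
H has a zero eigenvalue (singular; negative semidefinite but not definite), so H is neither positive definite, negative definite, nor indefinite. The second-order test alone is inconclusive -> degen.
(Indeed, f is constant along the null direction of H through x*, so x* is not a strict local extremum.)

degen


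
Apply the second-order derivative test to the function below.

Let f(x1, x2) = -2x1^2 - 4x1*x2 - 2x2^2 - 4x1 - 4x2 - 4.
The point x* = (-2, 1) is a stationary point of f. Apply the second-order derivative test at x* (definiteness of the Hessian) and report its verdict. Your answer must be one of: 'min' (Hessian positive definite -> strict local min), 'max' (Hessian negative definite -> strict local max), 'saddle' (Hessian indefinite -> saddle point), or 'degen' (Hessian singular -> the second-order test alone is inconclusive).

Compute the Hessian H = grad^2 f:
  H = [[-4, -4], [-4, -4]]
Verify stationarity: grad f(x*) = H x* + g = (0, 0).
Eigenvalues of H: -8, 0.
H has a zero eigenvalue (singular; negative semidefinite but not definite), so H is neither positive definite, negative definite, nor indefinite. The second-order test alone is inconclusive -> degen.
(Indeed, f is constant along the null direction of H through x*, so x* is not a strict local extremum.)

degen
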